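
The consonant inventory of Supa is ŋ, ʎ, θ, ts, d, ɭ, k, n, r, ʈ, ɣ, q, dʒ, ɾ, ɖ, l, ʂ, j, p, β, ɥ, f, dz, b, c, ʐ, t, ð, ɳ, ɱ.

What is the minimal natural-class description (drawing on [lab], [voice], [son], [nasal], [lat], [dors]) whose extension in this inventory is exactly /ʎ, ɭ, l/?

[+lat]

The target set is precisely the extension of [+lateral] in this inventory.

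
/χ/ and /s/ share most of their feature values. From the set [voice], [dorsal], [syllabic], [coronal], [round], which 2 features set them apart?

[coronal], [dorsal]

The two segments share [−voice], [−syllabic], [−round]. The only features from the list on which they differ: /χ/ is [−coronal] while /s/ is [+coronal]; /χ/ is [+dorsal] while /s/ is [−dorsal].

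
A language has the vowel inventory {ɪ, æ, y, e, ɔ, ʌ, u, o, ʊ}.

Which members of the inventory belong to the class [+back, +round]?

ɔ, u, o, ʊ

Checking each segment against [+back], [+round]: /ɔ/ (mid back rounded lax vowel), /u/ (high back rounded tense vowel), /o/ (mid back rounded tense vowel), /ʊ/ (high back rounded lax vowel) satisfy every feature; every other segment in the inventory fails at least one.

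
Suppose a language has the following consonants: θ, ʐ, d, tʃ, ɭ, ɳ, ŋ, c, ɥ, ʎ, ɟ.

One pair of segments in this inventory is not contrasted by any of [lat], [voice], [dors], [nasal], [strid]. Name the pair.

ɟ, ɥ

/ɟ/ (voiced palatal stop) and /ɥ/ (labial-palatal glide) are both [-lateral], [+voice], [+dorsal], [-nasal], [-strident], so none of the listed features separates them. (They do differ in [sonorant], [continuant], [labial] and [round], which are not among the given features.) Every other pair in the inventory differs on at least one listed feature.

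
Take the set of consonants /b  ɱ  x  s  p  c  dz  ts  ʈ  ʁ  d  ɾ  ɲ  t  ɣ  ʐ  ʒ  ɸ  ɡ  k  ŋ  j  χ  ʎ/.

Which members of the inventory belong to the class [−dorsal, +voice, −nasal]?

b, dz, d, ɾ, ʐ, ʒ

Checking each segment against [−dorsal], [+voice], [−nasal]: /b/ (voiced bilabial stop), /dz/ (voiced alveolar affricate), /d/ (voiced alveolar stop), /ɾ/ (alveolar tap), /ʐ/ (voiced retroflex fricative), /ʒ/ (voiced postalveolar fricative) satisfy every feature; every other segment in the inventory fails at least one.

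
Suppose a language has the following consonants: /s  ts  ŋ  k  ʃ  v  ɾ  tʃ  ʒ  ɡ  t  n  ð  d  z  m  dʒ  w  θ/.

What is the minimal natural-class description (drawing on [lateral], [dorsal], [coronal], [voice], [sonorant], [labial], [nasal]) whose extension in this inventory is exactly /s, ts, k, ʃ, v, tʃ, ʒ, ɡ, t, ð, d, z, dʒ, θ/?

/s, ts, k, ʃ, v, tʃ, ʒ, ɡ, t, ð, d, z, dʒ, θ/ are exactly the [−sonorant] segments in the inventory, so a single feature suffices.

[−sonorant]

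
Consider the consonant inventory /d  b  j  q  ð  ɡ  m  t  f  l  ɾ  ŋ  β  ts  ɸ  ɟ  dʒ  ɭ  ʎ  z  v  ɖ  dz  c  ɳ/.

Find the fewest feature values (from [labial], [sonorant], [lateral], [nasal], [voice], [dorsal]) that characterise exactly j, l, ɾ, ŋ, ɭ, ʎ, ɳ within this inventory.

Every target segment is [+sonorant], [−labial]; each remaining inventory member fails at least one of these. Each conjunct is needed — [−labial] alone would also admit /d, q, ð, ɡ, …/; [+sonorant] alone would also admit /m/ — and no other single listed feature has exactly this extension, so two is the minimum.

[+sonorant, −labial]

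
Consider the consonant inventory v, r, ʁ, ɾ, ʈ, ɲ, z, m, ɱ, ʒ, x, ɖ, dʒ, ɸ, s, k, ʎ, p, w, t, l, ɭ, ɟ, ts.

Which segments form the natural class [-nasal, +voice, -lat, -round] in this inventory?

The [-nasal] segments are /v, r, ʁ, ɾ, ʈ, z, ʒ, x, ɖ, dʒ, ɸ, s, k, ʎ, p, w, t, l, ɭ, ɟ, ts/.
Among these, [+voice] gives /v, r, ʁ, ɾ, z, ʒ, ɖ, dʒ, ʎ, w, l, ɭ, ɟ/.
Within that set, [-lateral] gives /v, r, ʁ, ɾ, z, ʒ, ɖ, dʒ, w, ɟ/.
Among these, [-round] leaves /v, r, ʁ, ɾ, z, ʒ, ɖ, dʒ, ɟ/.

v, r, ʁ, ɾ, z, ʒ, ɖ, dʒ, ɟ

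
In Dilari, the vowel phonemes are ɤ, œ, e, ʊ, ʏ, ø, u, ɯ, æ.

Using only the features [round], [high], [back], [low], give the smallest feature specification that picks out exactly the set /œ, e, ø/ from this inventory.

/œ, e, ø/ are all [-high], [-low], [-back], and no other segment in the inventory matches all three values. Dropping any one of them over-generates: [-low, -back] alone would also admit /ʏ/; [-high, -back] alone would also admit /æ/; [-high, -low] alone would also admit /ɤ/. No other combination of two listed features picks out exactly this set either, so fewer than three features will not do.

[-high, -low, -back]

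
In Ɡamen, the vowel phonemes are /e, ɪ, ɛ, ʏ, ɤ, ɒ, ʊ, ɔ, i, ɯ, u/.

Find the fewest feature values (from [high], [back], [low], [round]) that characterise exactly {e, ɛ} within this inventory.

[−high, −back]

/e, ɛ/ are all [−high], [−back], and no other segment in the inventory matches both values. Dropping any one of them over-generates: [−back] alone would also admit /ɪ, ʏ, i/; [−high] alone would also admit /ɤ, ɒ, ɔ/. No other single listed feature picks out exactly this set either, so fewer than two features will not do.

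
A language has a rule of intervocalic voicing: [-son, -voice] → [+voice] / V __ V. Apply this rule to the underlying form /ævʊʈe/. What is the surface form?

The only segment in the rule's environment that also matches [-son, -voice] is /ʈ/. Applying [+voice] turns the voiceless retroflex stop into /ɖ/ (voiced retroflex stop), giving [ævʊɖe].

[ævʊɖe]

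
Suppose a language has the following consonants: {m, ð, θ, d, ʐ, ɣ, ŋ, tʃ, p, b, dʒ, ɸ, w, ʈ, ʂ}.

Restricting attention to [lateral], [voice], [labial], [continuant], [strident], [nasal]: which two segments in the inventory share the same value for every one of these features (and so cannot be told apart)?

/ɣ/ (voiced velar fricative) and /ð/ (voiced dental fricative) are both [-lateral], [+voice], [-labial], [+continuant], [-strident], [-nasal], so none of the listed features separates them. (They do differ in [coronal] and [dorsal], which are not among the given features.) Every other pair in the inventory differs on at least one listed feature.

ɣ, ð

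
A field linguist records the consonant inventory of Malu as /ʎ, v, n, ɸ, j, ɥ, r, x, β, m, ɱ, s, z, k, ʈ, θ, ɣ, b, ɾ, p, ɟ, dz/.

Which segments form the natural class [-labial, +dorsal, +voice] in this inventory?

ʎ, j, ɣ, ɟ

The [-labial] segments are /ʎ, n, j, r, x, s, z, k, ʈ, θ, ɣ, ɾ, ɟ, dz/.
Of those, [+dorsal] gives /ʎ, j, x, k, ɣ, ɟ/.
Of those, [+voice] leaves /ʎ, j, ɣ, ɟ/.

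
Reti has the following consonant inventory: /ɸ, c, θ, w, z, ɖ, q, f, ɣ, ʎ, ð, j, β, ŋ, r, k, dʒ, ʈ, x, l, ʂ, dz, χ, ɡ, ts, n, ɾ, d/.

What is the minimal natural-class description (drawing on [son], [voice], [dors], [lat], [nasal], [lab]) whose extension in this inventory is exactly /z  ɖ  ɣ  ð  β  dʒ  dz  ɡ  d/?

Every target segment is [-sonorant], [+voice]; each remaining inventory member fails at least one of these. Each conjunct is needed — [+voice] alone would also admit /w, ʎ, j, ŋ, …/; [-sonorant] alone would also admit /ɸ, c, θ, q, …/ — and no other single listed feature has exactly this extension, so two is the minimum.

[-son, +voice]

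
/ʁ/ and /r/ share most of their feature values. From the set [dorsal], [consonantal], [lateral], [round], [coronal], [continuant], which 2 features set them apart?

/ʁ/ (voiced uvular fricative) and /r/ (alveolar trill) agree on [+consonantal], [−lateral], [−round], [+continuant]. They differ on [coronal] (/ʁ/ [−], /r/ [+]), [dorsal] (/ʁ/ [+], /r/ [−]).

[coronal], [dorsal]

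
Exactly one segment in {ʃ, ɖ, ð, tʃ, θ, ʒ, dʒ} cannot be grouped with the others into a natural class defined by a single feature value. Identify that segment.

The remaining segments after removing /ɖ/ share [+distributed]; /ɖ/ (voiced retroflex stop) is [−distributed]. For every other candidate removal, the leftover set fails to share any single feature value that the removed segment lacks.

ɖ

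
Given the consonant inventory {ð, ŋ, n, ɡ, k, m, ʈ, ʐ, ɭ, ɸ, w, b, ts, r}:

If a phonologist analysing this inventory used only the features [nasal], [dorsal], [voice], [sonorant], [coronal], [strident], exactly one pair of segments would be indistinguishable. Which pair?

ɭ, r

/ɭ/ (retroflex lateral approximant) and /r/ (alveolar trill) are both [-nasal], [-dorsal], [+voice], [+sonorant], [+coronal], [-strident], so none of the listed features separates them. (They do differ in [lateral] and [anterior], which are not among the given features.) Every other pair in the inventory differs on at least one listed feature.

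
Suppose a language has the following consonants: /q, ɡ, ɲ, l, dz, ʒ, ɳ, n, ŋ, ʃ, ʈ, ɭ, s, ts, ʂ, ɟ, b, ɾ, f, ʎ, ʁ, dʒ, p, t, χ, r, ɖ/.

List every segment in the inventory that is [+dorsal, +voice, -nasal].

ɡ, ɟ, ʎ, ʁ

Eliminate segments failing any feature: /q, χ/ are [-voice]; /ɲ, ŋ/ are [+nasal]; /l, dz, ʒ, ɳ, n, ʃ, ʈ, ɭ, s, ts, ʂ, b, ɾ, f, dʒ, p, t, r, ɖ/ are [-dorsal]. The remaining /ɡ, ɟ, ʎ, ʁ/ satisfy [+dorsal], [+voice], [-nasal].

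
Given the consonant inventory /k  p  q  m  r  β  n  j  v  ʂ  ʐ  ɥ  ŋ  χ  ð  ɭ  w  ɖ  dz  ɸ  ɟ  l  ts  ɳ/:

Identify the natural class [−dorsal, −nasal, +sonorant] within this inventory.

r, ɭ, l

Checking each segment against [−dorsal], [−nasal], [+sonorant]: /r/ (alveolar trill), /ɭ/ (retroflex lateral approximant), /l/ (alveolar lateral approximant) satisfy every feature; every other segment in the inventory fails at least one.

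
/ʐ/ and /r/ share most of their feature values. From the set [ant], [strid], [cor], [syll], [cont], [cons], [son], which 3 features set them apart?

The two segments share [+coronal], [-syllabic], [+continuant], [+consonantal]. The only features from the list on which they differ: /ʐ/ is [-sonorant] while /r/ is [+sonorant]; /ʐ/ is [+strident] while /r/ is [-strident]; /ʐ/ is [-anterior] while /r/ is [+anterior].

[sonorant], [strident], [anterior]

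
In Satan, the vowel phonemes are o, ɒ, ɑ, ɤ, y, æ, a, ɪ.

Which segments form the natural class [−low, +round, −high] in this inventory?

o

The [−low] segments are /o, ɤ, y, ɪ/.
Within that set, [+round] gives /o, y/.
Of those, [−high] leaves /o/.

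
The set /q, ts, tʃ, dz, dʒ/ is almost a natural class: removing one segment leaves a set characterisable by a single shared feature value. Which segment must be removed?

/dz, dʒ, tʃ, ts/ are all [+delayed release], but /q/ (voiceless uvular stop) is [−delayed release]. No other single segment can be removed to leave a set sharing one feature value that the removed segment lacks, so /q/ is the odd one out.

q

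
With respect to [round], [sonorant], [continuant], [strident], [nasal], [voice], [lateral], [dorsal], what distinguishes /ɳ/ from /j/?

The two segments share [-round], [+sonorant], [-strident], [+voice], [-lateral]. The only features from the list on which they differ: /ɳ/ is [+nasal] while /j/ is [-nasal]; /ɳ/ is [-continuant] while /j/ is [+continuant]; /ɳ/ is [-dorsal] while /j/ is [+dorsal].

[nasal], [continuant], [dorsal]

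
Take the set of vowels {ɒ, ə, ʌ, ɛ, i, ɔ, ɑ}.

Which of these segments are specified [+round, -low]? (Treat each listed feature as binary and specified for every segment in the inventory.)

ɔ

Eliminate segments failing any feature: /ɒ/ is [+low]; /ə, ʌ, ɛ, i, ɑ/ are [-round]. The remaining /ɔ/ satisfy [+round], [-low].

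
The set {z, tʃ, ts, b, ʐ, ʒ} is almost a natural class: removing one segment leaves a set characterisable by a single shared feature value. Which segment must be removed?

b

/ʒ, tʃ, ʐ, ts, z/ are all [+strident], but /b/ (voiced bilabial stop) is [−strident]. No other single segment can be removed to leave a set sharing one feature value that the removed segment lacks, so /b/ is the odd one out.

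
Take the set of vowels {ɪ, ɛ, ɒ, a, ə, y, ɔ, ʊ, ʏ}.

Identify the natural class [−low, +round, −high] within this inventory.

Among the inventory, the [−low] segments are /ɪ, ɛ, ə, y, ɔ, ʊ, ʏ/.
Of those, [+round] gives /y, ɔ, ʊ, ʏ/.
Intersecting with [−high] leaves /ɔ/.

ɔ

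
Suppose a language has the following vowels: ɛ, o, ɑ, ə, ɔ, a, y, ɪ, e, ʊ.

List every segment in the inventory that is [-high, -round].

Checking each segment against [-high], [-round]: /ɛ/ (mid front unrounded lax vowel), /ɑ/ (low back unrounded vowel), /ə/ (mid central vowel (schwa)), /a/ (low unrounded vowel), /e/ (mid front unrounded tense vowel) satisfy every feature; every other segment in the inventory fails at least one.

ɛ, ɑ, ə, a, e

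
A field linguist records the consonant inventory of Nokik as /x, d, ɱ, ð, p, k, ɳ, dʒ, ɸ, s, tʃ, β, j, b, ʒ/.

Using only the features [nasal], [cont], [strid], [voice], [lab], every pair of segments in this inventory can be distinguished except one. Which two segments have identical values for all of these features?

ð, j

On the given features, /ð/ and /j/ have an identical profile: [−nasal], [+continuant], [−strident], [+voice], [−labial]. No other two segments in the inventory coincide on all 5 features. (They do differ in [sonorant] and [dorsal], which are not among the given features.)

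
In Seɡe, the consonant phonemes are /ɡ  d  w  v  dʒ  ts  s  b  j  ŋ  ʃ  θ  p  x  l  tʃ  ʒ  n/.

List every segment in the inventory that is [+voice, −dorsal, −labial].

d, dʒ, l, ʒ, n

Eliminate segments failing any feature: /ɡ, w, j, ŋ/ are [+dorsal]; /v, b/ are [+labial]; /ts, s, ʃ, θ, p, x, tʃ/ are [−voice]. The remaining /d, dʒ, l, ʒ, n/ satisfy [+voice], [−dorsal], [−labial].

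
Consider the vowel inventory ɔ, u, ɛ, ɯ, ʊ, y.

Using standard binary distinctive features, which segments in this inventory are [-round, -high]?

The [-round] segments are /ɛ, ɯ/.
Within that set, [-high] leaves /ɛ/.

ɛ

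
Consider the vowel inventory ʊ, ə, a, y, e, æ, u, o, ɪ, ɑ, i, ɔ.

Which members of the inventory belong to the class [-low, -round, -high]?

ə, e

Eliminate segments failing any feature: /ʊ, y, u, o, ɔ/ are [+round]; /a, æ, ɑ/ are [+low]; /ɪ, i/ are [+high]. The remaining /ə, e/ satisfy [-low], [-round], [-high].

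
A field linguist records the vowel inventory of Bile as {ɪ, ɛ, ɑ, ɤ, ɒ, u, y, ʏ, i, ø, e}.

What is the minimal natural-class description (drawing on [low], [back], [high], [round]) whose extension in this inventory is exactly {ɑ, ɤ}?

Every target segment is [+back], [−round]; each remaining inventory member fails at least one of these. Each conjunct is needed — [−round] alone would also admit /ɪ, ɛ, i, e/; [+back] alone would also admit /ɒ, u/ — and no other single listed feature has exactly this extension, so two is the minimum.

[+back, −round]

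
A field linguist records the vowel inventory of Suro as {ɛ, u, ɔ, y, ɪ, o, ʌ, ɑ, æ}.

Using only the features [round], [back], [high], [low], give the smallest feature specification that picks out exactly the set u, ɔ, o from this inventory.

The class [+back], [+round] has exactly /u, ɔ, o/ as its extension in this inventory. No smaller conjunction from the listed features achieves this: [+round] alone would also admit /y/; [+back] alone would also admit /ʌ, ɑ/; and checking the remaining single features turns up none with this extension.

[+back, +round]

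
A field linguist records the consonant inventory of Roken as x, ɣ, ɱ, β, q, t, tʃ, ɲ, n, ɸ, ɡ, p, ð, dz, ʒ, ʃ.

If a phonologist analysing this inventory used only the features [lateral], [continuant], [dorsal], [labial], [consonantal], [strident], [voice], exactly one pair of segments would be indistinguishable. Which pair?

ɲ, ɡ

Both /ɲ/ and /ɡ/ are [−lateral], [−continuant], [+dorsal], [−labial], [+consonantal], [−strident], [+voice]. Since the list omits [sonorant], [nasal] and [back] — which do distinguish the palatal nasal from the voiced velar stop — this pair collapses; all other pairs remain distinct.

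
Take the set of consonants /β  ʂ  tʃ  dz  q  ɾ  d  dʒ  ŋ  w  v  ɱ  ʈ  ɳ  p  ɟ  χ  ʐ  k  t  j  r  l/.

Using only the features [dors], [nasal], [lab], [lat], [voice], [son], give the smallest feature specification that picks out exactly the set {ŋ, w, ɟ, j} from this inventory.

[+voice, +dors]

/ŋ, w, ɟ, j/ are all [+voice], [+dorsal], and no other segment in the inventory matches both values. Dropping any one of them over-generates: [+dorsal] alone would also admit /q, χ, k/; [+voice] alone would also admit /β, dz, ɾ, d, …/. No other single listed feature picks out exactly this set either, so fewer than two features will not do.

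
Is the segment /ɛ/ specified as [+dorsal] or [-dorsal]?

/ɛ/ is the mid front unrounded lax vowel, hence [+dorsal].

[+dorsal]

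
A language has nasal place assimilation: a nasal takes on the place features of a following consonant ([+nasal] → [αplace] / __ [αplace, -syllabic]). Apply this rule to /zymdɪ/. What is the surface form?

[zyndɪ]

In /zymdɪ/, the nasal /m/ precedes /d/, which is [+coronal]. The nasal assimilates in place, becoming the [+coronal] nasal /n/. The surface form is [zyndɪ].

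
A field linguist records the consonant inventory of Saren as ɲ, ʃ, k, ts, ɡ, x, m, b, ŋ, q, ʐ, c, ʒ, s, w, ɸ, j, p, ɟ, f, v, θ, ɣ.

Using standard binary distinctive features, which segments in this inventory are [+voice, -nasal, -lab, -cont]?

Eliminate segments failing any feature: /ɲ, m, ŋ/ are [+nasal]; /ʃ, k, ts, x, q, c, s, ɸ, p, f, θ/ are [-voice]; /b, w, v/ are [+labial]; /ʐ, ʒ, j, ɣ/ are [+continuant]. The remaining /ɡ, ɟ/ satisfy [+voice], [-nasal], [-labial], [-continuant].

ɡ, ɟ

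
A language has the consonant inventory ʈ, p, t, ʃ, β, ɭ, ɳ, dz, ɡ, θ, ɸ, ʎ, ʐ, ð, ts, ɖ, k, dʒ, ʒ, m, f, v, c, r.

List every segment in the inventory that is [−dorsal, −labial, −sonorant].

ʈ, t, ʃ, dz, θ, ʐ, ð, ts, ɖ, dʒ, ʒ

Checking each segment against [−dorsal], [−labial], [−sonorant]: /ʈ/ (voiceless retroflex stop), /t/ (voiceless alveolar stop), /ʃ/ (voiceless postalveolar fricative), /dz/ (voiced alveolar affricate), /θ/ (voiceless dental fricative), /ʐ/ (voiced retroflex fricative), among others, satisfy every feature; every other segment in the inventory fails at least one.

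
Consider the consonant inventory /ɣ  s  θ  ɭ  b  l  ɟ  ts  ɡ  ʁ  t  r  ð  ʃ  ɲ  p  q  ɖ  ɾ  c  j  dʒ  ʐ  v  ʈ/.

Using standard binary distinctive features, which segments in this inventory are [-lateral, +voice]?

Eliminate segments failing any feature: /s, θ, ts, t, ʃ, p, q, c, ʈ/ are [-voice]; /ɭ, l/ are [+lateral]. The remaining /ɣ, b, ɟ, ɡ, ʁ, r, ð, ɲ, ɖ, ɾ, j, dʒ, ʐ, v/ satisfy [-lateral], [+voice].

ɣ, b, ɟ, ɡ, ʁ, r, ð, ɲ, ɖ, ɾ, j, dʒ, ʐ, v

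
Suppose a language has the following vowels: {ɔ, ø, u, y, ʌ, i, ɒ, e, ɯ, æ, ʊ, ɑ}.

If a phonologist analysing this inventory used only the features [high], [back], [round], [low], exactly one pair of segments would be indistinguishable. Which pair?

Both /ʊ/ and /u/ are [+high], [+back], [+round], [-low]. Since the list omits [tense] — which does distinguish the high back rounded lax vowel from the high back rounded tense vowel — this pair collapses; all other pairs remain distinct.

ʊ, u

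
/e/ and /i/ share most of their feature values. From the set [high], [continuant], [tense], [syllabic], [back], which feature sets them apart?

The two segments share [+continuant], [+tense], [+syllabic], [−back]. The only feature from the list on which they differ: /e/ is [−high] while /i/ is [+high].

[high]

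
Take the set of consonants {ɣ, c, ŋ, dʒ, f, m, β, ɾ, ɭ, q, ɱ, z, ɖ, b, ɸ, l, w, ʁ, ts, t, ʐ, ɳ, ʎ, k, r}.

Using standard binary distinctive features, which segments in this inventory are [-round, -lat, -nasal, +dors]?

ɣ, c, q, ʁ, k

The [-round] segments are /ɣ, c, ŋ, dʒ, f, m, β, ɾ, ɭ, q, ɱ, z, ɖ, b, ɸ, l, ʁ, ts, t, ʐ, ɳ, ʎ, k, r/.
Then [-lateral] gives /ɣ, c, ŋ, dʒ, f, m, β, ɾ, q, ɱ, z, ɖ, b, ɸ, ʁ, ts, t, ʐ, ɳ, k, r/.
Intersecting with [-nasal] gives /ɣ, c, dʒ, f, β, ɾ, q, z, ɖ, b, ɸ, ʁ, ts, t, ʐ, k, r/.
Intersecting with [+dorsal] leaves /ɣ, c, q, ʁ, k/.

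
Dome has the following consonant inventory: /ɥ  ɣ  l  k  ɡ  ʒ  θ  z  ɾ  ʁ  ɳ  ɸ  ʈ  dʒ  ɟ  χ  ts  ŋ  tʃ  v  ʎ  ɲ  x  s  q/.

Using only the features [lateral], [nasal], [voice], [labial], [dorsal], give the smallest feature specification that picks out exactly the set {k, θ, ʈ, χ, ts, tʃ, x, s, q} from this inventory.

The class [−voice], [−labial] has exactly /k, θ, ʈ, χ, ts, tʃ, x, s, q/ as its extension in this inventory. No smaller conjunction from the listed features achieves this: [−labial] alone would also admit /ɣ, l, ɡ, ʒ, …/; [−voice] alone would also admit /ɸ/; and checking the remaining single features turns up none with this extension.

[−voice, −labial]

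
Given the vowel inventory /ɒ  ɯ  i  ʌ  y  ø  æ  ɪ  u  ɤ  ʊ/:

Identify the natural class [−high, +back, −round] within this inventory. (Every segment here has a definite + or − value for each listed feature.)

ʌ, ɤ

Checking each segment against [−high], [+back], [−round]: /ʌ/ (mid back unrounded lax vowel), /ɤ/ (mid back unrounded tense vowel) satisfy every feature; every other segment in the inventory fails at least one.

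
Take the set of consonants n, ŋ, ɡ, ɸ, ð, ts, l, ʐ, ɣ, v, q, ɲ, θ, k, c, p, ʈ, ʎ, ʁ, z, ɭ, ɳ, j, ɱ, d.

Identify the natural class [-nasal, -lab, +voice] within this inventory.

Checking each segment against [-nasal], [-labial], [+voice]: /ɡ/ (voiced velar stop), /ð/ (voiced dental fricative), /l/ (alveolar lateral approximant), /ʐ/ (voiced retroflex fricative), /ɣ/ (voiced velar fricative), /ʎ/ (palatal lateral approximant), among others, satisfy every feature; every other segment in the inventory fails at least one.

ɡ, ð, l, ʐ, ɣ, ʎ, ʁ, z, ɭ, j, d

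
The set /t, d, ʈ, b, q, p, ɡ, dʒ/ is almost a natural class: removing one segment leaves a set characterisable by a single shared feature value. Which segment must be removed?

The remaining segments after removing /dʒ/ share [−delayed release]; /dʒ/ (voiced postalveolar affricate) is [+delayed release]. For every other candidate removal, the leftover set fails to share any single feature value that the removed segment lacks.

dʒ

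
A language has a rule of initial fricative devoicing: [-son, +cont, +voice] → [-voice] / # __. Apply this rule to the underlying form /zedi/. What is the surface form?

The only segment in the rule's environment that also matches [-son, +cont, +voice] is /z/. Applying [-voice] turns the voiced alveolar fricative into /s/ (voiceless alveolar fricative), giving [sedi].

[sedi]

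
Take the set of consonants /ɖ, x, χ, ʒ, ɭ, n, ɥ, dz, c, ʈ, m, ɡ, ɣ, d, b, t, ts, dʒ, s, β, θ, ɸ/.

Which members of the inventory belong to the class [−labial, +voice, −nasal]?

ɖ, ʒ, ɭ, dz, ɡ, ɣ, d, dʒ

Eliminate segments failing any feature: /x, χ, c, ʈ, t, ts, s, θ/ are [−voice]; /n/ is [+nasal]; /ɥ, m, b, β, ɸ/ are [+labial]. The remaining /ɖ, ʒ, ɭ, dz, ɡ, ɣ, d, dʒ/ satisfy [−labial], [+voice], [−nasal].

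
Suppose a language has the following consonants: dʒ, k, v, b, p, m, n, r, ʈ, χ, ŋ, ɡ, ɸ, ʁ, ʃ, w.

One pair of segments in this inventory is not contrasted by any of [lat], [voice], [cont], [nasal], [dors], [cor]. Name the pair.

w, ʁ

/w/ (labial-velar glide) and /ʁ/ (voiced uvular fricative) are both [-lateral], [+voice], [+continuant], [-nasal], [+dorsal], [-coronal], so none of the listed features separates them. (They do differ in [labial], [round] and [high], which are not among the given features.) Every other pair in the inventory differs on at least one listed feature.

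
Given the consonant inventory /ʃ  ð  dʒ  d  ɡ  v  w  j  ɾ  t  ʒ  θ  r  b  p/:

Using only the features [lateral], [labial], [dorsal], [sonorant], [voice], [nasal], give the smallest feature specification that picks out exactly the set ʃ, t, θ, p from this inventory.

[-voice]

The target set is precisely the extension of [-voice] in this inventory.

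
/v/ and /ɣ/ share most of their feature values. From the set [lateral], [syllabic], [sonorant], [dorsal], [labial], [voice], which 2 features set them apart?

[labial], [dorsal]

The two segments share [-lateral], [-syllabic], [-sonorant], [+voice]. The only features from the list on which they differ: /v/ is [+labial] while /ɣ/ is [-labial]; /v/ is [-dorsal] while /ɣ/ is [+dorsal].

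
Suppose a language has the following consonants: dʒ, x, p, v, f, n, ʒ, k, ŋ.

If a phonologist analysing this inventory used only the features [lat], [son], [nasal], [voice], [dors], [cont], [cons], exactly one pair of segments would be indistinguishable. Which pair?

v, ʒ

On the given features, /v/ and /ʒ/ have an identical profile: [−lateral], [−sonorant], [−nasal], [+voice], [−dorsal], [+continuant], [+consonantal]. No other two segments in the inventory coincide on all 7 features. (They do differ in [labial] and [coronal], which are not among the given features.)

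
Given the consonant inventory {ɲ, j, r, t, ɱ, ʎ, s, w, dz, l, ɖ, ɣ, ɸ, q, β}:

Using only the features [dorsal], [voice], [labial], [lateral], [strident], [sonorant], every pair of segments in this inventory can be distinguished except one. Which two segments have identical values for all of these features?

j, ɲ

On the given features, /j/ and /ɲ/ have an identical profile: [+dorsal], [+voice], [-labial], [-lateral], [-strident], [+sonorant]. No other two segments in the inventory coincide on all 6 features. (They do differ in [nasal] and [continuant], which are not among the given features.)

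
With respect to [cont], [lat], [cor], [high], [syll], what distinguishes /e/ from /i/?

[high]

/e/ is the mid front unrounded tense vowel and /i/ is the high front unrounded tense vowel. Both are [+continuant], [−lateral], [−coronal], [+syllabic]. /e/ is [−high] while /i/ is [+high], so the distinguishing feature is [high].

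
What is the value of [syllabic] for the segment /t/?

/t/ is the voiceless alveolar stop, hence [−syllabic].

[−syllabic]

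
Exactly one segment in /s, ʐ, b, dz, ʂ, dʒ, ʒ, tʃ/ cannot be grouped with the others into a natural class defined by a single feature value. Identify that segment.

b

[strident] (equivalently [labial], [coronal]) groups all but one: /ʐ, ʂ, s, ʒ, dz, tʃ, dʒ/ share [+strident] while /b/ (voiced bilabial stop) alone is [−strident]. Removing any other segment would not leave a single-feature class that excludes it.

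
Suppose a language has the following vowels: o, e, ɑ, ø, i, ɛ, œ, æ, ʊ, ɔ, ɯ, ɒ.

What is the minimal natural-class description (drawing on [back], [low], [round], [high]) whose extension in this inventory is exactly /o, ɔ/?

[−high, −low, +back]

Every target segment is [−high], [−low], [+back]; each remaining inventory member fails at least one of these. Each conjunct is needed — [−low, +back] alone would also admit /ʊ, ɯ/; [−high, +back] alone would also admit /ɑ, ɒ/; [−high, −low] alone would also admit /e, ø, ɛ, œ/ — and no other combination of two listed features has exactly this extension, so three is the minimum.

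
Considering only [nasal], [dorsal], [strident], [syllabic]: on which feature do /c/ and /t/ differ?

[dorsal]

/c/ is the voiceless palatal stop and /t/ is the voiceless alveolar stop. Both are [-nasal], [-strident], [-syllabic]. /c/ is [+dorsal] while /t/ is [-dorsal], so the distinguishing feature is [dorsal].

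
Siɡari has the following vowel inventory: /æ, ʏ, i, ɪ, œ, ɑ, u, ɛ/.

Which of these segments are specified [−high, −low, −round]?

ɛ

Among the inventory, the [−high] segments are /æ, œ, ɑ, ɛ/.
Intersecting with [−low] gives /œ, ɛ/.
Within that set, [−round] leaves /ɛ/.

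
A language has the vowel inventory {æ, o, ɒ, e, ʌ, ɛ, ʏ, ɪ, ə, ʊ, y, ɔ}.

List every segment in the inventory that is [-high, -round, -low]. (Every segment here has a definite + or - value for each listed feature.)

Checking each segment against [-high], [-round], [-low]: /e/ (mid front unrounded tense vowel), /ʌ/ (mid back unrounded lax vowel), /ɛ/ (mid front unrounded lax vowel), /ə/ (mid central vowel (schwa)) satisfy every feature; every other segment in the inventory fails at least one.

e, ʌ, ɛ, ə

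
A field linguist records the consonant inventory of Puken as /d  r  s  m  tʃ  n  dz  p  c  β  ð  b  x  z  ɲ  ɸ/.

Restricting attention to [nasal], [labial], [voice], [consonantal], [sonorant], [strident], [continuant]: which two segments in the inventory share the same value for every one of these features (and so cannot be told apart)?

n, ɲ

On the given features, /n/ and /ɲ/ have an identical profile: [+nasal], [−labial], [+voice], [+consonantal], [+sonorant], [−strident], [−continuant]. No other two segments in the inventory coincide on all 7 features. (They do differ in [dorsal], which is not among the given features.)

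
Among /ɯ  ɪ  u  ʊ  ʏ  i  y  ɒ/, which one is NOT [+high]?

ɒ

Every segment except /ɒ/ is [+high]. /ɒ/ (low back rounded vowel) is [−high], so it is the exception.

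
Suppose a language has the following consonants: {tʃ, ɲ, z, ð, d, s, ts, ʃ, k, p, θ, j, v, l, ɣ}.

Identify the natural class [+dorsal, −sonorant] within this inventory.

k, ɣ

Among the inventory, the [+dorsal] segments are /ɲ, k, j, ɣ/.
Intersecting with [−sonorant] leaves /k, ɣ/.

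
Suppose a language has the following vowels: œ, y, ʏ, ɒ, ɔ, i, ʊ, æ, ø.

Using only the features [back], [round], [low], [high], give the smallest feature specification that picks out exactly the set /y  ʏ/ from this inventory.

Every target segment is [+high], [−back], [+round]; each remaining inventory member fails at least one of these. Each conjunct is needed — [−back, +round] alone would also admit /œ, ø/; [+high, +round] alone would also admit /ʊ/; [+high, −back] alone would also admit /i/ — and no other combination of two listed features has exactly this extension, so three is the minimum.

[+high, −back, +round]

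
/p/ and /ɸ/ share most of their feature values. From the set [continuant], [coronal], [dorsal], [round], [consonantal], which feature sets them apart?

/p/ is the voiceless bilabial stop and /ɸ/ is the voiceless bilabial fricative. Both are [−coronal], [−dorsal], [−round], [+consonantal]. /p/ is [−continuant] while /ɸ/ is [+continuant], so the distinguishing feature is [continuant].

[continuant]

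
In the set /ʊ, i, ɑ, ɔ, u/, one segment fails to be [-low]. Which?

ɑ

Every segment except /ɑ/ is [-low]. /ɑ/ (low back unrounded vowel) is [+low], so it is the exception.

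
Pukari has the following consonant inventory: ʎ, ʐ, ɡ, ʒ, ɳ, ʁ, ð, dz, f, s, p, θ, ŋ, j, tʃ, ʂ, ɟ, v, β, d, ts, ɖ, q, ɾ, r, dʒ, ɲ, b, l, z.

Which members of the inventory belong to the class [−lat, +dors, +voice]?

Among the inventory, the [−lateral] segments are /ʐ, ɡ, ʒ, ɳ, ʁ, ð, dz, f, s, p, θ, ŋ, j, tʃ, ʂ, ɟ, v, β, d, ts, ɖ, q, ɾ, r, dʒ, ɲ, b, z/.
Intersecting with [+dorsal] gives /ɡ, ʁ, ŋ, j, ɟ, q, ɲ/.
Then [+voice] leaves /ɡ, ʁ, ŋ, j, ɟ, ɲ/.

ɡ, ʁ, ŋ, j, ɟ, ɲ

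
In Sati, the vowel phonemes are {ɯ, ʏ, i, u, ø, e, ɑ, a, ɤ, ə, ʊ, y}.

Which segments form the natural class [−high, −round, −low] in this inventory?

Among the inventory, the [−high] segments are /ø, e, ɑ, a, ɤ, ə/.
Within that set, [−round] gives /e, ɑ, a, ɤ, ə/.
Then [−low] leaves /e, ɤ, ə/.

e, ɤ, ə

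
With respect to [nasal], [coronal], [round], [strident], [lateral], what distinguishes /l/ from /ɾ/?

The two segments share [−nasal], [+coronal], [−round], [−strident]. The only feature from the list on which they differ: /l/ is [+lateral] while /ɾ/ is [−lateral].

[lateral]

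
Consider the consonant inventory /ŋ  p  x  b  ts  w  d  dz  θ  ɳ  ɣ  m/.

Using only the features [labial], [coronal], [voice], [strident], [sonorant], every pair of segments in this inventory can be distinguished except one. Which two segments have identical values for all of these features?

w, m

/w/ (labial-velar glide) and /m/ (bilabial nasal) are both [+labial], [-coronal], [+voice], [-strident], [+sonorant], so none of the listed features separates them. (They do differ in [nasal], [continuant], [round] and [dorsal], which are not among the given features.) Every other pair in the inventory differs on at least one listed feature.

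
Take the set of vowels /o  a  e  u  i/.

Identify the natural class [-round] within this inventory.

a, e, i

The feature [round] marks segments produced with lip rounding. In this inventory /a, e, i/ lack that property, so they are [-round]; /o, u/ are [+round].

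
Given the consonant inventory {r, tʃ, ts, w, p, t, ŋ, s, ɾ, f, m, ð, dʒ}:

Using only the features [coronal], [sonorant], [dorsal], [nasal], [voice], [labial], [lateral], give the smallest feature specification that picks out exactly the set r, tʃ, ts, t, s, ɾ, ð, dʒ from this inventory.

[+coronal]

/r, tʃ, ts, t, s, ɾ, ð, dʒ/ are exactly the [+coronal] segments in the inventory, so a single feature suffices.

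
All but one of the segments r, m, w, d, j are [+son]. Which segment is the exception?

/j, m, r, w/ are all [+sonorant]; /d/ (voiced alveolar stop) is [−sonorant].

d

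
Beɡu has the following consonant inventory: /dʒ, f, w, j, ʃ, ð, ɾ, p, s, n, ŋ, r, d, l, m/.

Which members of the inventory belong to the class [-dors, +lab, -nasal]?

f, p

First, the [-dorsal] segments are /dʒ, f, ʃ, ð, ɾ, p, s, n, r, d, l, m/.
Then [+labial] gives /f, p, m/.
Among these, [-nasal] leaves /f, p/.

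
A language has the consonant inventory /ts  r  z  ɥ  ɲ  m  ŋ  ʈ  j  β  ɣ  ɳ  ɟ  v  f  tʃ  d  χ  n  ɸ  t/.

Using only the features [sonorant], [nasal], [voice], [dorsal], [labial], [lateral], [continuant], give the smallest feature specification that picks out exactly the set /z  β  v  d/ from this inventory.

Every target segment is [-sonorant], [+voice], [-dorsal]; each remaining inventory member fails at least one of these. Each conjunct is needed — [+voice, -dorsal] alone would also admit /r, m, ɳ, n/; [-sonorant, -dorsal] alone would also admit /ts, ʈ, f, tʃ, …/; [-sonorant, +voice] alone would also admit /ɣ, ɟ/ — and no other combination of two listed features has exactly this extension, so three is the minimum.

[-sonorant, +voice, -dorsal]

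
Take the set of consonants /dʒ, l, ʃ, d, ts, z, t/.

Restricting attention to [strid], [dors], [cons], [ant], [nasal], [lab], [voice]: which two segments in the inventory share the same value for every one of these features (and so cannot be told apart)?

/l/ (alveolar lateral approximant) and /d/ (voiced alveolar stop) are both [-strident], [-dorsal], [+consonantal], [+anterior], [-nasal], [-labial], [+voice], so none of the listed features separates them. (They do differ in [sonorant] and [lateral], which are not among the given features.) Every other pair in the inventory differs on at least one listed feature.

l, d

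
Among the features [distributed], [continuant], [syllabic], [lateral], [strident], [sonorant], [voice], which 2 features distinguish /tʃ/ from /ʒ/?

/tʃ/ (voiceless postalveolar affricate) and /ʒ/ (voiced postalveolar fricative) agree on [+distributed], [-syllabic], [-lateral], [+strident], [-sonorant]. They differ on [voice] (/tʃ/ [-], /ʒ/ [+]), [continuant] (/tʃ/ [-], /ʒ/ [+]).

[voice], [continuant]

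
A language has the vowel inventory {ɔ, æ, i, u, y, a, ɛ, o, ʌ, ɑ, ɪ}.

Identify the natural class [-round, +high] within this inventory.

i, ɪ

Checking each segment against [-round], [+high]: /i/ (high front unrounded tense vowel), /ɪ/ (high front unrounded lax vowel) satisfy every feature; every other segment in the inventory fails at least one.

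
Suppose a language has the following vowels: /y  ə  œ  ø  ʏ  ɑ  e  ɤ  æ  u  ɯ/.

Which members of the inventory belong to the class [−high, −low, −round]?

ə, e, ɤ

The [−high] segments are /ə, œ, ø, ɑ, e, ɤ, æ/.
Of those, [−low] gives /ə, œ, ø, e, ɤ/.
Of those, [−round] leaves /ə, e, ɤ/.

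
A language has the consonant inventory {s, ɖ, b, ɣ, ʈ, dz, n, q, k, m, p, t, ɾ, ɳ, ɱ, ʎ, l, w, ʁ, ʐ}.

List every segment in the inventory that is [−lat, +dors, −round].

ɣ, q, k, ʁ

Among the inventory, the [−lateral] segments are /s, ɖ, b, ɣ, ʈ, dz, n, q, k, m, p, t, ɾ, ɳ, ɱ, w, ʁ, ʐ/.
Among these, [+dorsal] gives /ɣ, q, k, w, ʁ/.
Intersecting with [−round] leaves /ɣ, q, k, ʁ/.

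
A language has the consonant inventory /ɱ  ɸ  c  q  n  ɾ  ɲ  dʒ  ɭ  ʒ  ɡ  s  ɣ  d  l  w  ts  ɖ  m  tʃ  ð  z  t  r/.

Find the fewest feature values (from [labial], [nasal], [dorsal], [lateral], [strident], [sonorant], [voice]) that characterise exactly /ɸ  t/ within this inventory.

Every target segment is [-voice], [-strident], [-dorsal]; each remaining inventory member fails at least one of these. Each conjunct is needed — [-strident, -dorsal] alone would also admit /ɱ, n, ɾ, ɭ, …/; [-voice, -dorsal] alone would also admit /s, ts, tʃ/; [-voice, -strident] alone would also admit /c, q/ — and no other combination of two listed features has exactly this extension, so three is the minimum.

[-voice, -strident, -dorsal]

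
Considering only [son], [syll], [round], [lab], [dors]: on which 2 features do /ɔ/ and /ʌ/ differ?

/ɔ/ (mid back rounded lax vowel) and /ʌ/ (mid back unrounded lax vowel) agree on [+sonorant], [+syllabic], [+dorsal]. They differ on [labial] (/ɔ/ [+], /ʌ/ [-]), [round] (/ɔ/ [+], /ʌ/ [-]).

[labial], [round]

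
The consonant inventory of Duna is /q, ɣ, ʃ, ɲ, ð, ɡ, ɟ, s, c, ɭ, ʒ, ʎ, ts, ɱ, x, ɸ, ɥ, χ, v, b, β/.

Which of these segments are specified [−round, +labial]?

Among the inventory, the [−round] segments are /q, ɣ, ʃ, ɲ, ð, ɡ, ɟ, s, c, ɭ, ʒ, ʎ, ts, ɱ, x, ɸ, χ, v, b, β/.
Within that set, [+labial] leaves /ɱ, ɸ, v, b, β/.

ɱ, ɸ, v, b, β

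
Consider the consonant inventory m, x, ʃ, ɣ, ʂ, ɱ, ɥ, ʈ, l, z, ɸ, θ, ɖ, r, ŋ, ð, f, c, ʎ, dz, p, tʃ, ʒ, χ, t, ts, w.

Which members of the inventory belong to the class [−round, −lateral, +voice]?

m, ɣ, ɱ, z, ɖ, r, ŋ, ð, dz, ʒ

Checking each segment against [−round], [−lateral], [+voice]: /m/ (bilabial nasal), /ɣ/ (voiced velar fricative), /ɱ/ (labiodental nasal), /z/ (voiced alveolar fricative), /ɖ/ (voiced retroflex stop), /r/ (alveolar trill), among others, satisfy every feature; every other segment in the inventory fails at least one.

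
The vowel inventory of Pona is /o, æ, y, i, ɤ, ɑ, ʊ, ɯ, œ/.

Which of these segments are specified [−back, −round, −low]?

i

Among the inventory, the [−back] segments are /æ, y, i, œ/.
Among these, [−round] gives /æ, i/.
Of those, [−low] leaves /i/.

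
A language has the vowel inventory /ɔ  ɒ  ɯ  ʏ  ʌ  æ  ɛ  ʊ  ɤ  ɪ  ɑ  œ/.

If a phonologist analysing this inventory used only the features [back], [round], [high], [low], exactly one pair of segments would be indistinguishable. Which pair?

ɤ, ʌ

Both /ɤ/ and /ʌ/ are [+back], [-round], [-high], [-low]. Since the list omits [tense] — which does distinguish the mid back unrounded tense vowel from the mid back unrounded lax vowel — this pair collapses; all other pairs remain distinct.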